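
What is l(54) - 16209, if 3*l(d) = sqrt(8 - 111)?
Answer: -16209 + I*sqrt(103)/3 ≈ -16209.0 + 3.383*I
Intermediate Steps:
l(d) = I*sqrt(103)/3 (l(d) = sqrt(8 - 111)/3 = sqrt(-103)/3 = (I*sqrt(103))/3 = I*sqrt(103)/3)
l(54) - 16209 = I*sqrt(103)/3 - 16209 = -16209 + I*sqrt(103)/3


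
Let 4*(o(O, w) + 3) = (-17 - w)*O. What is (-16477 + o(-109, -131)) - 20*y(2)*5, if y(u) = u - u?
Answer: -39173/2 ≈ -19587.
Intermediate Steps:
o(O, w) = -3 + O*(-17 - w)/4 (o(O, w) = -3 + ((-17 - w)*O)/4 = -3 + (O*(-17 - w))/4 = -3 + O*(-17 - w)/4)
y(u) = 0
(-16477 + o(-109, -131)) - 20*y(2)*5 = (-16477 + (-3 - 17/4*(-109) - 1/4*(-109)*(-131))) - 20*0*5 = (-16477 + (-3 + 1853/4 - 14279/4)) + 0*5 = (-16477 - 6219/2) + 0 = -39173/2 + 0 = -39173/2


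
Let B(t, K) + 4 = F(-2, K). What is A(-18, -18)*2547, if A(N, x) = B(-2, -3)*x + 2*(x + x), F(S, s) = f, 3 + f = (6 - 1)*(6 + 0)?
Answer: -1237842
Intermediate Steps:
f = 27 (f = -3 + (6 - 1)*(6 + 0) = -3 + 5*6 = -3 + 30 = 27)
F(S, s) = 27
B(t, K) = 23 (B(t, K) = -4 + 27 = 23)
A(N, x) = 27*x (A(N, x) = 23*x + 2*(x + x) = 23*x + 2*(2*x) = 23*x + 4*x = 27*x)
A(-18, -18)*2547 = (27*(-18))*2547 = -486*2547 = -1237842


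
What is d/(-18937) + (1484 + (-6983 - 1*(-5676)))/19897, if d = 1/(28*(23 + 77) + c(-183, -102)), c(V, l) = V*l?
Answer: 71950770737/8088163170874 ≈ 0.0088958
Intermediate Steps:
d = 1/21466 (d = 1/(28*(23 + 77) - 183*(-102)) = 1/(28*100 + 18666) = 1/(2800 + 18666) = 1/21466 ≈ 4.6585e-5)
d/(-18937) + (1484 + (-6983 - 1*(-5676)))/19897 = (1/21466)/(-18937) + (1484 + (-6983 - 1*(-5676)))/19897 = (1/21466)*(-1/18937) + (1484 + (-6983 + 5676))*(1/19897) = -1/406501642 + (1484 - 1307)*(1/19897) = -1/406501642 + 177*(1/19897) = -1/406501642 + 177/19897 = 71950770737/8088163170874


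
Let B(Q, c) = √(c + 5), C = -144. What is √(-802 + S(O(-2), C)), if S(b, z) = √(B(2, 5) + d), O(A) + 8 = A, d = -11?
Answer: √(-802 + √(-11 + √10)) ≈ 0.04943 + 28.32*I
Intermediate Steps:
B(Q, c) = √(5 + c)
O(A) = -8 + A
S(b, z) = √(-11 + √10) (S(b, z) = √(√(5 + 5) - 11) = √(√10 - 11) = √(-11 + √10))
√(-802 + S(O(-2), C)) = √(-802 + √(-11 + √10))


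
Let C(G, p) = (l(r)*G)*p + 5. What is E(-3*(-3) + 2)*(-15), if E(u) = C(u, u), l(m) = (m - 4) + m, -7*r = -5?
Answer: 32145/7 ≈ 4592.1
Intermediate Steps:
r = 5/7 (r = -⅐*(-5) = 5/7 ≈ 0.71429)
l(m) = -4 + 2*m (l(m) = (-4 + m) + m = -4 + 2*m)
C(G, p) = 5 - 18*G*p/7 (C(G, p) = ((-4 + 2*(5/7))*G)*p + 5 = ((-4 + 10/7)*G)*p + 5 = (-18*G/7)*p + 5 = -18*G*p/7 + 5 = 5 - 18*G*p/7)
E(u) = 5 - 18*u²/7 (E(u) = 5 - 18*u*u/7 = 5 - 18*u²/7)
E(-3*(-3) + 2)*(-15) = (5 - 18*(-3*(-3) + 2)²/7)*(-15) = (5 - 18*(9 + 2)²/7)*(-15) = (5 - 18/7*11²)*(-15) = (5 - 18/7*121)*(-15) = (5 - 2178/7)*(-15) = -2143/7*(-15) = 32145/7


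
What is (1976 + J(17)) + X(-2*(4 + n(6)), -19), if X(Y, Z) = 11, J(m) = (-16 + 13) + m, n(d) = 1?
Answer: 2001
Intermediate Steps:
J(m) = -3 + m
(1976 + J(17)) + X(-2*(4 + n(6)), -19) = (1976 + (-3 + 17)) + 11 = (1976 + 14) + 11 = 1990 + 11 = 2001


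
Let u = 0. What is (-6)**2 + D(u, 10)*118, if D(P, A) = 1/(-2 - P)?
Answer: -23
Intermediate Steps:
(-6)**2 + D(u, 10)*118 = (-6)**2 - 1/(2 + 0)*118 = 36 - 1/2*118 = 36 - 59 = -23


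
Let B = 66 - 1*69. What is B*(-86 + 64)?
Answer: 66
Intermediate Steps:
B = -3 (B = 66 - 69 = -3)
B*(-86 + 64) = -3*(-86 + 64) = -3*(-22) = 66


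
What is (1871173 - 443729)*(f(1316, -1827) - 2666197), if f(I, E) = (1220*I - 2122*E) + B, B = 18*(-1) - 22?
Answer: 4019934961588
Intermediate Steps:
B = -40 (B = -18 - 22 = -40)
f(I, E) = -40 - 2122*E + 1220*I (f(I, E) = (1220*I - 2122*E) - 40 = (-2122*E + 1220*I) - 40 = -40 - 2122*E + 1220*I)
(1871173 - 443729)*(f(1316, -1827) - 2666197) = (1871173 - 443729)*((-40 - 2122*(-1827) + 1220*1316) - 2666197) = 1427444*((-40 + 3876894 + 1605520) - 2666197) = 1427444*(5482374 - 2666197) = 1427444*2816177 = 4019934961588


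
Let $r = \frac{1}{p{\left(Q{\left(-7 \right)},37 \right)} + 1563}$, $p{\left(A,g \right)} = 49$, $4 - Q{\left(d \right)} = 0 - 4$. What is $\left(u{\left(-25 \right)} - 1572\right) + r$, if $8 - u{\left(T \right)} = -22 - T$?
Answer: $- \frac{2526003}{1612} \approx -1567.0$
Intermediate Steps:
$Q{\left(d \right)} = 8$ ($Q{\left(d \right)} = 4 - \left(0 - 4\right) = 4 - -4 = 4 + 4 = 8$)
$u{\left(T \right)} = 30 + T$ ($u{\left(T \right)} = 8 - \left(-22 - T\right) = 8 + \left(22 + T\right) = 30 + T$)
$r = \frac{1}{1612}$ ($r = \frac{1}{49 + 1563} = \frac{1}{1612} \approx 0.00062035$)
$\left(u{\left(-25 \right)} - 1572\right) + r = \left(\left(30 - 25\right) - 1572\right) + \frac{1}{1612} = \left(5 - 1572\right) + \frac{1}{1612} = -1567 + \frac{1}{1612} = - \frac{2526003}{1612}$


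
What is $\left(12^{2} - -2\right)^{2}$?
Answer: $21316$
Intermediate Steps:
$\left(12^{2} - -2\right)^{2} = \left(144 + 2\right)^{2} = 146^{2} = 21316$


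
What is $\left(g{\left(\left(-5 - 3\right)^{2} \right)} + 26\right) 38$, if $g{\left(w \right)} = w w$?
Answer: $156636$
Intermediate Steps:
$g{\left(w \right)} = w^{2}$
$\left(g{\left(\left(-5 - 3\right)^{2} \right)} + 26\right) 38 = \left(\left(\left(-5 - 3\right)^{2}\right)^{2} + 26\right) 38 = \left(\left(\left(-8\right)^{2}\right)^{2} + 26\right) 38 = \left(64^{2} + 26\right) 38 = \left(4096 + 26\right) 38 = 4122 \cdot 38 = 156636$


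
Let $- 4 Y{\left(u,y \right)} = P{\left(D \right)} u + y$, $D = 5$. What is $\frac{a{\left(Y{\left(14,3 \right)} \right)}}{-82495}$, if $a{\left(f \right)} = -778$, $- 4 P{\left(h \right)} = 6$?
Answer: $\frac{778}{82495} \approx 0.0094309$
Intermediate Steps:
$P{\left(h \right)} = - \frac{3}{2}$ ($P{\left(h \right)} = \left(- \frac{1}{4}\right) 6 = - \frac{3}{2}$)
$Y{\left(u,y \right)} = - \frac{y}{4} + \frac{3 u}{8}$ ($Y{\left(u,y \right)} = - \frac{- \frac{3 u}{2} + y}{4} = - \frac{y - \frac{3 u}{2}}{4} = - \frac{y}{4} + \frac{3 u}{8}$)
$\frac{a{\left(Y{\left(14,3 \right)} \right)}}{-82495} = - \frac{778}{-82495} = \left(-778\right) \left(- \frac{1}{82495}\right) = \frac{778}{82495}$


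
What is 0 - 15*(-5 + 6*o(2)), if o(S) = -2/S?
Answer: 165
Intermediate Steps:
0 - 15*(-5 + 6*o(2)) = 0 - 15*(-5 + 6*(-2/2)) = 0 - 15*(-5 + 6*(-2*1/2)) = 0 - 15*(-5 + 6*(-1)) = 0 - 15*(-5 - 6) = 0 - 15*(-11) = 0 + 165 = 165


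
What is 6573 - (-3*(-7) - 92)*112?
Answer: 14525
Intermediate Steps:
6573 - (-3*(-7) - 92)*112 = 6573 - (21 - 92)*112 = 6573 - (-71)*112 = 6573 - 1*(-7952) = 6573 + 7952 = 14525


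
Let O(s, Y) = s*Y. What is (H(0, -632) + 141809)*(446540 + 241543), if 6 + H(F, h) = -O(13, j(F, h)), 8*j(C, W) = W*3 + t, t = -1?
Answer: 797546684055/8 ≈ 9.9693e+10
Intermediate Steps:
j(C, W) = -⅛ + 3*W/8 (j(C, W) = (W*3 - 1)/8 = (3*W - 1)/8 = (-1 + 3*W)/8 = -⅛ + 3*W/8)
O(s, Y) = Y*s
H(F, h) = -35/8 - 39*h/8 (H(F, h) = -6 - (-⅛ + 3*h/8)*13 = -6 - (-13/8 + 39*h/8) = -6 + (13/8 - 39*h/8) = -35/8 - 39*h/8)
(H(0, -632) + 141809)*(446540 + 241543) = ((-35/8 - 39/8*(-632)) + 141809)*(446540 + 241543) = ((-35/8 + 3081) + 141809)*688083 = (24613/8 + 141809)*688083 = (1159085/8)*688083 = 797546684055/8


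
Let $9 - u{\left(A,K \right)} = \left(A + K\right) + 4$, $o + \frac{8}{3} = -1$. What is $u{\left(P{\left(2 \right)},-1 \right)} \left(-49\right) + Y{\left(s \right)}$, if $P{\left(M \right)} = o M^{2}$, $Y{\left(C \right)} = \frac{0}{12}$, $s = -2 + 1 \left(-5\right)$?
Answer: $- \frac{3038}{3} \approx -1012.7$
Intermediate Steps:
$o = - \frac{11}{3}$ ($o = - \frac{8}{3} - 1 = - \frac{11}{3} \approx -3.6667$)
$s = -7$ ($s = -2 - 5 = -7$)
$Y{\left(C \right)} = 0$ ($Y{\left(C \right)} = 0 \cdot \frac{1}{12} = 0$)
$P{\left(M \right)} = - \frac{11 M^{2}}{3}$
$u{\left(A,K \right)} = 5 - A - K$ ($u{\left(A,K \right)} = 9 - \left(\left(A + K\right) + 4\right) = 9 - \left(4 + A + K\right) = 5 - A - K$)
$u{\left(P{\left(2 \right)},-1 \right)} \left(-49\right) + Y{\left(s \right)} = \left(5 - - \frac{11 \cdot 2^{2}}{3} - -1\right) \left(-49\right) + 0 = \left(5 - \left(- \frac{11}{3}\right) 4 + 1\right) \left(-49\right) + 0 = \left(5 - - \frac{44}{3} + 1\right) \left(-49\right) + 0 = \left(5 + \frac{44}{3} + 1\right) \left(-49\right) + 0 = \frac{62}{3} \left(-49\right) + 0 = - \frac{3038}{3} + 0 = - \frac{3038}{3}$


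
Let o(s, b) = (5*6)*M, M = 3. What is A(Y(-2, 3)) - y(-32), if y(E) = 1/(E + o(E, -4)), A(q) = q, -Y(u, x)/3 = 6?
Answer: -1045/58 ≈ -18.017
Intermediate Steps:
Y(u, x) = -18 (Y(u, x) = -3*6 = -18)
o(s, b) = 90 (o(s, b) = (5*6)*3 = 30*3 = 90)
y(E) = 1/(90 + E) (y(E) = 1/(E + 90) = 1/(90 + E))
A(Y(-2, 3)) - y(-32) = -18 - 1/(90 - 32) = -18 - 1/58 = -1045/58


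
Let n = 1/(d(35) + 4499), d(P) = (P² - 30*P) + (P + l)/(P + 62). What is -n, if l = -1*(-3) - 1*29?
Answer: -97/453387 ≈ -0.00021395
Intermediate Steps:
l = -26 (l = 3 - 29 = -26)
d(P) = P² - 30*P + (-26 + P)/(62 + P) (d(P) = (P² - 30*P) + (P - 26)/(P + 62) = (P² - 30*P) + (-26 + P)/(62 + P) = P² - 30*P + (-26 + P)/(62 + P))
n = 97/453387 (n = 1/((-26 + 35³ - 1859*35 + 32*35²)/(62 + 35) + 4499) = 1/((-26 + 42875 - 65065 + 32*1225)/97 + 4499) = 1/((-26 + 42875 - 65065 + 39200)/97 + 4499) = 1/((1/97)*16984 + 4499) = 1/(16984/97 + 4499) = 1/(453387/97) = 97/453387 ≈ 0.00021395)
-n = -1*97/453387 = -97/453387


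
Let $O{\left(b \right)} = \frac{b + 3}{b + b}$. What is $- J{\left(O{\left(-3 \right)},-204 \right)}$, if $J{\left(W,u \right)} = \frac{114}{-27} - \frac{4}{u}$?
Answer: $\frac{643}{153} \approx 4.2026$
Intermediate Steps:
$O{\left(b \right)} = \frac{3 + b}{2 b}$
$J{\left(W,u \right)} = - \frac{38}{9} - \frac{4}{u}$ ($J{\left(W,u \right)} = 114 \left(- \frac{1}{27}\right) - \frac{4}{u} = - \frac{38}{9} - \frac{4}{u}$)
$- J{\left(O{\left(-3 \right)},-204 \right)} = - (- \frac{38}{9} - \frac{4}{-204}) = - (- \frac{38}{9} - - \frac{1}{51}) = - (- \frac{38}{9} + \frac{1}{51}) = \left(-1\right) \left(- \frac{643}{153}\right) = \frac{643}{153}$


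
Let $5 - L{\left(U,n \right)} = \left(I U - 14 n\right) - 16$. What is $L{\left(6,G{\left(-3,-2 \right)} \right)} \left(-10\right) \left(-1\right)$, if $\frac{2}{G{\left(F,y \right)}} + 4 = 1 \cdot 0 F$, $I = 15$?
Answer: $-760$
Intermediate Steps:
$G{\left(F,y \right)} = - \frac{1}{2}$ ($G{\left(F,y \right)} = \frac{2}{-4 + 1 \cdot 0 F} = \frac{2}{-4 + 0 F} = \frac{2}{-4 + 0} = \frac{2}{-4} = 2 \left(- \frac{1}{4}\right) = - \frac{1}{2}$)
$L{\left(U,n \right)} = 21 - 15 U + 14 n$ ($L{\left(U,n \right)} = 5 - \left(\left(15 U - 14 n\right) - 16\right) = 5 - \left(\left(- 14 n + 15 U\right) - 16\right) = 5 - \left(-16 - 14 n + 15 U\right) = 5 + \left(16 - 15 U + 14 n\right) = 21 - 15 U + 14 n$)
$L{\left(6,G{\left(-3,-2 \right)} \right)} \left(-10\right) \left(-1\right) = \left(21 - 90 + 14 \left(- \frac{1}{2}\right)\right) \left(-10\right) \left(-1\right) = \left(21 - 90 - 7\right) \left(-10\right) \left(-1\right) = \left(-76\right) \left(-10\right) \left(-1\right) = 760 \left(-1\right) = -760$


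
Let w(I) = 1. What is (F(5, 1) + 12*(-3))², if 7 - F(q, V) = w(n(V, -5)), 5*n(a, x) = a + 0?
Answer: 900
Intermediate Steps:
n(a, x) = a/5 (n(a, x) = (a + 0)/5 = a/5)
F(q, V) = 6 (F(q, V) = 7 - 1*1 = 7 - 1 = 6)
(F(5, 1) + 12*(-3))² = (6 + 12*(-3))² = (6 - 36)² = (-30)² = 900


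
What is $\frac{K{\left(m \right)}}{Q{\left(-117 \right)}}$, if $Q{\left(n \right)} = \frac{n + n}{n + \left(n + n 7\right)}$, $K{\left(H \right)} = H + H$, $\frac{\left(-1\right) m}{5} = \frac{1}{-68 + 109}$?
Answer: $- \frac{45}{41} \approx -1.0976$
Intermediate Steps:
$m = - \frac{5}{41}$ ($m = - \frac{5}{-68 + 109} = - \frac{5}{41} \approx -0.12195$)
$K{\left(H \right)} = 2 H$
$Q{\left(n \right)} = \frac{2}{9}$ ($Q{\left(n \right)} = \frac{2 n}{n + \left(n + 7 n\right)} = \frac{2 n}{n + 8 n} = \frac{2 n}{9 n} = 2 n \frac{1}{9 n} = \frac{2}{9}$)
$\frac{K{\left(m \right)}}{Q{\left(-117 \right)}} = \frac{2 \left(- \frac{5}{41}\right)}{\frac{2}{9}} = \left(- \frac{10}{41}\right) \frac{9}{2} = - \frac{45}{41}$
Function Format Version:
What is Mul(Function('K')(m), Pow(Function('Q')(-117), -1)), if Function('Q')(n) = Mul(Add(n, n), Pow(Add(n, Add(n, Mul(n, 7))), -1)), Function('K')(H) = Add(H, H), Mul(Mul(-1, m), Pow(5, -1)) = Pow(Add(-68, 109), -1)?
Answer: Rational(-45, 41) ≈ -1.0976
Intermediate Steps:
m = Rational(-5, 41) (m = Mul(-5, Pow(Add(-68, 109), -1)) = Mul(-5, Pow(41, -1)) = Mul(-5, Rational(1, 41)) = Rational(-5, 41) ≈ -0.12195)
Function('K')(H) = Mul(2, H)
Function('Q')(n) = Rational(2, 9) (Function('Q')(n) = Mul(Mul(2, n), Pow(Add(n, Add(n, Mul(7, n))), -1)) = Mul(Mul(2, n), Pow(Add(n, Mul(8, n)), -1)) = Mul(Mul(2, n), Pow(Mul(9, n), -1)) = Mul(Mul(2, n), Mul(Rational(1, 9), Pow(n, -1))) = Rational(2, 9))
Mul(Function('K')(m), Pow(Function('Q')(-117), -1)) = Mul(Mul(2, Rational(-5, 41)), Pow(Rational(2, 9), -1)) = Mul(Rational(-10, 41), Rational(9, 2)) = Rational(-45, 41)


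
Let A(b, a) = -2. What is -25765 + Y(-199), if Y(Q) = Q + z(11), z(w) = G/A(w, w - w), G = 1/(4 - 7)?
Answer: -155783/6 ≈ -25964.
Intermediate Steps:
G = -1/3 (G = 1/(-3) = -1/3 ≈ -0.33333)
z(w) = 1/6 (z(w) = -1/3/(-2) = -1/3*(-1/2) = 1/6)
Y(Q) = 1/6 + Q (Y(Q) = Q + 1/6 = 1/6 + Q)
-25765 + Y(-199) = -25765 + (1/6 - 199) = -25765 - 1193/6 = -155783/6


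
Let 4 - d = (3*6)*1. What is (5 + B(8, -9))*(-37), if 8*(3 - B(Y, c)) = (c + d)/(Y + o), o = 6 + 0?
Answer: -34003/112 ≈ -303.60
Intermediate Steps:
d = -14 (d = 4 - 3*6 = 4 - 18 = -14)
o = 6
B(Y, c) = 3 - (-14 + c)/(8*(6 + Y)) (B(Y, c) = 3 - (c - 14)/(8*(Y + 6)) = 3 - (-14 + c)/(8*(6 + Y)))
(5 + B(8, -9))*(-37) = (5 + (158 - 1*(-9) + 24*8)/(8*(6 + 8)))*(-37) = (5 + (⅛)*(158 + 9 + 192)/14)*(-37) = (5 + (⅛)*(1/14)*359)*(-37) = (5 + 359/112)*(-37) = (919/112)*(-37) = -34003/112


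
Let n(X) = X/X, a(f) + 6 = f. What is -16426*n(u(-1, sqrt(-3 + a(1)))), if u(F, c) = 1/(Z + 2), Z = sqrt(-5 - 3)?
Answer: -16426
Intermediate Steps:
a(f) = -6 + f
Z = 2*I*sqrt(2) (Z = sqrt(-8) = 2*I*sqrt(2) ≈ 2.8284*I)
u(F, c) = 1/(2 + 2*I*sqrt(2)) (u(F, c) = 1/(2*I*sqrt(2) + 2) = 1/(2 + 2*I*sqrt(2)))
n(X) = 1
-16426*n(u(-1, sqrt(-3 + a(1)))) = -16426*1 = -16426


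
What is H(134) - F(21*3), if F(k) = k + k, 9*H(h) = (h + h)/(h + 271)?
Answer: -459002/3645 ≈ -125.93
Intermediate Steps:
H(h) = 2*h/(9*(271 + h)) (H(h) = ((h + h)/(h + 271))/9 = ((2*h)/(271 + h))/9 = (2*h/(271 + h))/9 = 2*h/(9*(271 + h)))
F(k) = 2*k
H(134) - F(21*3) = (2/9)*134/(271 + 134) - 2*21*3 = (2/9)*134/405 - 2*63 = (2/9)*134*(1/405) - 1*126 = 268/3645 - 126 = -459002/3645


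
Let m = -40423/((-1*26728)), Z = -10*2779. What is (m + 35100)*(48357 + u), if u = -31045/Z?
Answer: 2771014666689995/1632464 ≈ 1.6974e+9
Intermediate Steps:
Z = -27790
u = 887/794 (u = -31045/(-27790) = -31045*(-1/27790) = 887/794 ≈ 1.1171)
m = 40423/26728 (m = -40423/(-26728) = -40423*(-1/26728) = 40423/26728 ≈ 1.5124)
(m + 35100)*(48357 + u) = (40423/26728 + 35100)*(48357 + 887/794) = (938193223/26728)*(38396345/794) = 2771014666689995/1632464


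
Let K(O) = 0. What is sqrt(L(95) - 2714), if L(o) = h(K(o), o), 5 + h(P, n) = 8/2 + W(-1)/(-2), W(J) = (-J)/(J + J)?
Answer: I*sqrt(10859)/2 ≈ 52.103*I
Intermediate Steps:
W(J) = -1/2 (W(J) = (-J)/((2*J)) = (1/(2*J))*(-J) = -1/2)
h(P, n) = -3/4 (h(P, n) = -5 + (8/2 - 1/2/(-2)) = -5 + (8*(1/2) - 1/2*(-1/2)) = -5 + (4 + 1/4) = -5 + 17/4 = -3/4)
L(o) = -3/4
sqrt(L(95) - 2714) = sqrt(-3/4 - 2714) = sqrt(-10859/4) = I*sqrt(10859)/2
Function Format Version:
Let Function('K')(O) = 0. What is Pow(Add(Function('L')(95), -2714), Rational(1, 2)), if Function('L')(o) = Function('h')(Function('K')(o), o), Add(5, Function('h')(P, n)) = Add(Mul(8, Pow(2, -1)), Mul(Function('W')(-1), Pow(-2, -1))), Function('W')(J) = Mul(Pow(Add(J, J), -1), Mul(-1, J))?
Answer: Mul(Rational(1, 2), I, Pow(10859, Rational(1, 2))) ≈ Mul(52.103, I)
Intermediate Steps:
Function('W')(J) = Rational(-1, 2) (Function('W')(J) = Mul(Pow(Mul(2, J), -1), Mul(-1, J)) = Mul(Mul(Rational(1, 2), Pow(J, -1)), Mul(-1, J)) = Rational(-1, 2))
Function('h')(P, n) = Rational(-3, 4) (Function('h')(P, n) = Add(-5, Add(Mul(8, Pow(2, -1)), Mul(Rational(-1, 2), Pow(-2, -1)))) = Add(-5, Add(Mul(8, Rational(1, 2)), Mul(Rational(-1, 2), Rational(-1, 2)))) = Add(-5, Add(4, Rational(1, 4))) = Add(-5, Rational(17, 4)) = Rational(-3, 4))
Function('L')(o) = Rational(-3, 4)
Pow(Add(Function('L')(95), -2714), Rational(1, 2)) = Pow(Add(Rational(-3, 4), -2714), Rational(1, 2)) = Pow(Rational(-10859, 4), Rational(1, 2)) = Mul(Rational(1, 2), I, Pow(10859, Rational(1, 2)))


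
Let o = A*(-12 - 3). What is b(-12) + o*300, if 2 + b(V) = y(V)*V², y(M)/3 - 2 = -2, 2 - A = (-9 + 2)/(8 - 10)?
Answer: 6748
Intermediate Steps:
A = -3/2 (A = 2 - (-9 + 2)/(8 - 10) = 2 - (-7)/(-2) = 2 - (-7)*(-1)/2 = 2 - 1*7/2 = 2 - 7/2 = -3/2 ≈ -1.5000)
y(M) = 0 (y(M) = 6 + 3*(-2) = 6 - 6 = 0)
o = 45/2 (o = -3*(-12 - 3)/2 = -3/2*(-15) = 45/2 ≈ 22.500)
b(V) = -2 (b(V) = -2 + 0*V² = -2 + 0 = -2)
b(-12) + o*300 = -2 + (45/2)*300 = -2 + 6750 = 6748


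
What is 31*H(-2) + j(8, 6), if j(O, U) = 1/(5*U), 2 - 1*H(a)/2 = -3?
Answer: 9301/30 ≈ 310.03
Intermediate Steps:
H(a) = 10 (H(a) = 4 - 2*(-3) = 4 + 6 = 10)
j(O, U) = 1/(5*U)
31*H(-2) + j(8, 6) = 31*10 + (⅕)/6 = 310 + (⅕)*(⅙) = 310 + 1/30 = 9301/30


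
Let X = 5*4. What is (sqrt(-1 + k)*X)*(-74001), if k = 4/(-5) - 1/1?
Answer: -296004*I*sqrt(70) ≈ -2.4765e+6*I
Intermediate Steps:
k = -9/5 (k = 4*(-1/5) - 1*1 = -4/5 - 1 = -9/5 ≈ -1.8000)
X = 20
(sqrt(-1 + k)*X)*(-74001) = (sqrt(-1 - 9/5)*20)*(-74001) = (sqrt(-14/5)*20)*(-74001) = ((I*sqrt(70)/5)*20)*(-74001) = (4*I*sqrt(70))*(-74001) = -296004*I*sqrt(70)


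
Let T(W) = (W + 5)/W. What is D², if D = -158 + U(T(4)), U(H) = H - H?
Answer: 24964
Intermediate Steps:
T(W) = (5 + W)/W
U(H) = 0
D = -158 (D = -158 + 0 = -158)
D² = (-158)² = 24964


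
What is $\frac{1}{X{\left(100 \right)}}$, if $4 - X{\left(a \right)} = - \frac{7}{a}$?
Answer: $\frac{100}{407} \approx 0.2457$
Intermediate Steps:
$X{\left(a \right)} = 4 + \frac{7}{a}$ ($X{\left(a \right)} = 4 - - \frac{7}{a} = 4 + \frac{7}{a}$)
$\frac{1}{X{\left(100 \right)}} = \frac{1}{4 + \frac{7}{100}} = \frac{1}{\frac{407}{100}} = \frac{100}{407}$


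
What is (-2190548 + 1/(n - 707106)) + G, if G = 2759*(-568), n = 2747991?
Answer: -7668951929099/2040885 ≈ -3.7577e+6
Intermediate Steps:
G = -1567112
(-2190548 + 1/(n - 707106)) + G = (-2190548 + 1/(2747991 - 707106)) - 1567112 = (-2190548 + 1/2040885) - 1567112 = -4470656554979/2040885 - 1567112 = -7668951929099/2040885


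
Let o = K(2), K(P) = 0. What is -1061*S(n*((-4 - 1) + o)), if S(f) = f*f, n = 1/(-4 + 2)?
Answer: -26525/4 ≈ -6631.3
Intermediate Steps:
n = -½ (n = 1/(-2) = -½ ≈ -0.50000)
o = 0
S(f) = f²
-1061*S(n*((-4 - 1) + o)) = -1061*((-4 - 1) + 0)²/4 = -1061*(-5 + 0)²/4 = -1061*(-½*(-5))² = -1061*(5/2)² = -1061*25/4 = -26525/4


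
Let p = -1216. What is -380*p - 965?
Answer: 461115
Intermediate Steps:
-380*p - 965 = -380*(-1216) - 965 = 462080 - 965 = 461115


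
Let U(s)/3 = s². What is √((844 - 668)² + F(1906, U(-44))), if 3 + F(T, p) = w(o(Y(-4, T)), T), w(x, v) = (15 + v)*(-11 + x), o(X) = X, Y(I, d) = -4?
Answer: √2158 ≈ 46.454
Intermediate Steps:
U(s) = 3*s²
w(x, v) = (-11 + x)*(15 + v)
F(T, p) = -228 - 15*T (F(T, p) = -3 + (-165 - 11*T + 15*(-4) + T*(-4)) = -3 + (-165 - 11*T - 60 - 4*T) = -3 + (-225 - 15*T) = -228 - 15*T)
√((844 - 668)² + F(1906, U(-44))) = √((844 - 668)² + (-228 - 15*1906)) = √(176² + (-228 - 28590)) = √(30976 - 28818) = √2158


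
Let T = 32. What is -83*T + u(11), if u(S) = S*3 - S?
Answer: -2634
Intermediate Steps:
u(S) = 2*S (u(S) = 3*S - S = 2*S)
-83*T + u(11) = -83*32 + 2*11 = -2656 + 22 = -2634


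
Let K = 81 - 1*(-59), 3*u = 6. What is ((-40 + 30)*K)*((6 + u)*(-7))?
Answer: 78400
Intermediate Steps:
u = 2 (u = (⅓)*6 = 2)
K = 140 (K = 81 + 59 = 140)
((-40 + 30)*K)*((6 + u)*(-7)) = ((-40 + 30)*140)*((6 + 2)*(-7)) = (-10*140)*(8*(-7)) = -1400*(-56) = 78400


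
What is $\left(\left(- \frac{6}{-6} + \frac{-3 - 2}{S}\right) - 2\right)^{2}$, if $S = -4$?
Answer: $\frac{1}{16} \approx 0.0625$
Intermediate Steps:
$\left(\left(- \frac{6}{-6} + \frac{-3 - 2}{S}\right) - 2\right)^{2} = \left(\left(- \frac{6}{-6} + \frac{-3 - 2}{-4}\right) - 2\right)^{2} = \left(\left(\left(-6\right) \left(- \frac{1}{6}\right) - - \frac{5}{4}\right) - 2\right)^{2} = \left(\left(1 + \frac{5}{4}\right) - 2\right)^{2} = \left(\frac{9}{4} - 2\right)^{2} = \left(\frac{1}{4}\right)^{2} = \frac{1}{16}$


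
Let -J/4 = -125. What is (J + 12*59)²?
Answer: 1459264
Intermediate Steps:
J = 500 (J = -4*(-125) = 500)
(J + 12*59)² = (500 + 12*59)² = (500 + 708)² = 1208² = 1459264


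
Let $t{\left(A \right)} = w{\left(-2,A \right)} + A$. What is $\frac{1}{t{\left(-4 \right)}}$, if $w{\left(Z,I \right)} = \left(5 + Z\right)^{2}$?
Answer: $\frac{1}{5} \approx 0.2$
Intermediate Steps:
$t{\left(A \right)} = 9 + A$ ($t{\left(A \right)} = \left(5 - 2\right)^{2} + A = 3^{2} + A = 9 + A$)
$\frac{1}{t{\left(-4 \right)}} = \frac{1}{9 - 4} = \frac{1}{5}$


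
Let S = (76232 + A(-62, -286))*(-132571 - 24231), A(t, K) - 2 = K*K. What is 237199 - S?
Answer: 24779657259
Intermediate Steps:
A(t, K) = 2 + K**2 (A(t, K) = 2 + K*K = 2 + K**2)
S = -24779420060 (S = (76232 + (2 + (-286)**2))*(-132571 - 24231) = (76232 + (2 + 81796))*(-156802) = (76232 + 81798)*(-156802) = 158030*(-156802) = -24779420060)
237199 - S = 237199 - 1*(-24779420060) = 237199 + 24779420060 = 24779657259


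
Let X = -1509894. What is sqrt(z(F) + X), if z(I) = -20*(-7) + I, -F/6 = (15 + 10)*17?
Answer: 4*I*sqrt(94519) ≈ 1229.8*I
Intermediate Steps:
F = -2550 (F = -6*(15 + 10)*17 = -150*17 = -6*425 = -2550)
z(I) = 140 + I
sqrt(z(F) + X) = sqrt((140 - 2550) - 1509894) = sqrt(-2410 - 1509894) = sqrt(-1512304) = 4*I*sqrt(94519)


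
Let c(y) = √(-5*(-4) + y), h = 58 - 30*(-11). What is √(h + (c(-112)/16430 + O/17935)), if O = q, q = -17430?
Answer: √(336062807370150250 + 105698864335*I*√23)/29467205 ≈ 19.673 + 1.4837e-5*I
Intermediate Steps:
h = 388 (h = 58 + 330 = 388)
c(y) = √(20 + y)
O = -17430
√(h + (c(-112)/16430 + O/17935)) = √(388 + (√(20 - 112)/16430 - 17430/17935)) = √(388 + (√(-92)*(1/16430) - 17430*1/17935)) = √(388 + ((2*I*√23)*(1/16430) - 3486/3587)) = √(388 + (I*√23/8215 - 3486/3587)) = √(388 + (-3486/3587 + I*√23/8215)) = √(1388270/3587 + I*√23/8215)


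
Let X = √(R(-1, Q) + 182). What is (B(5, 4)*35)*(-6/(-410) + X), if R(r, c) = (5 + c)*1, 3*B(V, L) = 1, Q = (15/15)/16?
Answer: 7/41 + 35*√2993/12 ≈ 159.74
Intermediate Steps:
Q = 1/16 (Q = (15*(1/15))*(1/16) = 1*(1/16) = 1/16 ≈ 0.062500)
B(V, L) = ⅓ (B(V, L) = (⅓)*1 = ⅓)
R(r, c) = 5 + c
X = √2993/4 (X = √((5 + 1/16) + 182) = √(81/16 + 182) = √(2993/16) = √2993/4 ≈ 13.677)
(B(5, 4)*35)*(-6/(-410) + X) = ((⅓)*35)*(-6/(-410) + √2993/4) = 35*(-6*(-1/410) + √2993/4)/3 = 35*(3/205 + √2993/4)/3 = 7/41 + 35*√2993/12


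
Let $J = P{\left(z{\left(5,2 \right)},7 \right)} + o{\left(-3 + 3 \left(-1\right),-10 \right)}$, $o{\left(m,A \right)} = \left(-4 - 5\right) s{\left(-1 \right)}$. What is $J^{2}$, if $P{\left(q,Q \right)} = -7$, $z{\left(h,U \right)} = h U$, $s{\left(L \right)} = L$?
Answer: $4$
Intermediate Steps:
$o{\left(m,A \right)} = 9$ ($o{\left(m,A \right)} = \left(-4 - 5\right) \left(-1\right) = \left(-9\right) \left(-1\right) = 9$)
$z{\left(h,U \right)} = U h$
$J = 2$ ($J = -7 + 9 = 2$)
$J^{2} = 2^{2} = 4$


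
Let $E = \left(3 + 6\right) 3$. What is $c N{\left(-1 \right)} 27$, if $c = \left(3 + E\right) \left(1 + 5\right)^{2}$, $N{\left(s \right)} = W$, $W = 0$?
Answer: $0$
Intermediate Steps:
$E = 27$ ($E = 9 \cdot 3 = 27$)
$N{\left(s \right)} = 0$
$c = 1080$ ($c = \left(3 + 27\right) \left(1 + 5\right)^{2} = 30 \cdot 6^{2} = 30 \cdot 36 = 1080$)
$c N{\left(-1 \right)} 27 = 1080 \cdot 0 \cdot 27 = 0 \cdot 27 = 0$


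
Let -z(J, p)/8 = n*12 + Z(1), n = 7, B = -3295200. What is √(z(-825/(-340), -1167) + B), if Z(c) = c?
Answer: 2*I*√823970 ≈ 1815.5*I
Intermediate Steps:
z(J, p) = -680 (z(J, p) = -8*(7*12 + 1) = -8*(84 + 1) = -8*85 = -680)
√(z(-825/(-340), -1167) + B) = √(-680 - 3295200) = √(-3295880) = 2*I*√823970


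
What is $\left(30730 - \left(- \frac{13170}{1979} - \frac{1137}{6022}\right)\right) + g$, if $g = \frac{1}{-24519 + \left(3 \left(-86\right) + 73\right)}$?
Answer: $\frac{4524630266193487}{147205429376} \approx 30737.0$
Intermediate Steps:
$g = - \frac{1}{24704}$ ($g = \frac{1}{-24519 + \left(-258 + 73\right)} = \frac{1}{-24519 - 185} = \frac{1}{-24704} = - \frac{1}{24704} \approx -4.0479 \cdot 10^{-5}$)
$\left(30730 - \left(- \frac{13170}{1979} - \frac{1137}{6022}\right)\right) + g = \left(30730 - \left(- \frac{13170}{1979} - \frac{1137}{6022}\right)\right) - \frac{1}{24704} = \left(30730 - - \frac{81559863}{11917538}\right) - \frac{1}{24704} = \left(30730 + \left(\frac{13170}{1979} + \frac{1137}{6022}\right)\right) - \frac{1}{24704} = \left(30730 + \frac{81559863}{11917538}\right) - \frac{1}{24704} = \frac{366307502603}{11917538} - \frac{1}{24704} = \frac{4524630266193487}{147205429376}$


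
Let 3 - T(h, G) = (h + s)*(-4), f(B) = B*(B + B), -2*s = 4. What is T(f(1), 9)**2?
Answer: 9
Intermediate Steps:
s = -2 (s = -1/2*4 = -2)
f(B) = 2*B**2 (f(B) = B*(2*B) = 2*B**2)
T(h, G) = -5 + 4*h (T(h, G) = 3 - (h - 2)*(-4) = 3 - (-2 + h)*(-4) = 3 - (8 - 4*h) = 3 + (-8 + 4*h) = -5 + 4*h)
T(f(1), 9)**2 = (-5 + 4*(2*1**2))**2 = (-5 + 4*(2*1))**2 = (-5 + 4*2)**2 = (-5 + 8)**2 = 3**2 = 9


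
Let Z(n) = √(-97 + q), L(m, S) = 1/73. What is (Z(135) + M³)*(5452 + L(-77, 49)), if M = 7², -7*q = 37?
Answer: 46823949053/73 + 795994*I*√1253/511 ≈ 6.4142e+8 + 55140.0*I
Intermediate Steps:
q = -37/7 (q = -⅐*37 = -37/7 ≈ -5.2857)
L(m, S) = 1/73
Z(n) = 2*I*√1253/7 (Z(n) = √(-97 - 37/7) = √(-716/7) = 2*I*√1253/7)
M = 49
(Z(135) + M³)*(5452 + L(-77, 49)) = (2*I*√1253/7 + 49³)*(5452 + 1/73) = (2*I*√1253/7 + 117649)*(397997/73) = (117649 + 2*I*√1253/7)*(397997/73) = 46823949053/73 + 795994*I*√1253/511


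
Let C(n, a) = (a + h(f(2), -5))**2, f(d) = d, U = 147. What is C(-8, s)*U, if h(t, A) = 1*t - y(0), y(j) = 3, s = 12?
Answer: 17787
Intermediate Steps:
h(t, A) = -3 + t (h(t, A) = 1*t - 1*3 = t - 3 = -3 + t)
C(n, a) = (-1 + a)**2 (C(n, a) = (a + (-3 + 2))**2 = (a - 1)**2 = (-1 + a)**2)
C(-8, s)*U = (-1 + 12)**2*147 = 11**2*147 = 121*147 = 17787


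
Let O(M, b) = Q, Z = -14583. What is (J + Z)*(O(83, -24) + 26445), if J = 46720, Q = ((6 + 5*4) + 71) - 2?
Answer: 852915980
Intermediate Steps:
Q = 95 (Q = ((6 + 20) + 71) - 2 = (26 + 71) - 2 = 97 - 2 = 95)
O(M, b) = 95
(J + Z)*(O(83, -24) + 26445) = (46720 - 14583)*(95 + 26445) = 32137*26540 = 852915980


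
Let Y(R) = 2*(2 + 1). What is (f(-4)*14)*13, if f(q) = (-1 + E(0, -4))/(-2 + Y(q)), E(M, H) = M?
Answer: -91/2 ≈ -45.500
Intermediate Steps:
Y(R) = 6 (Y(R) = 2*3 = 6)
f(q) = -1/4 (f(q) = (-1 + 0)/(-2 + 6) = -1/4)
(f(-4)*14)*13 = -1/4*14*13 = -7/2*13 = -91/2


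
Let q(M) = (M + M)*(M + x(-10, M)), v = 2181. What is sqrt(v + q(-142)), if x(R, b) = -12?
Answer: sqrt(45917) ≈ 214.28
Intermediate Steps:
q(M) = 2*M*(-12 + M) (q(M) = (M + M)*(M - 12) = (2*M)*(-12 + M) = 2*M*(-12 + M))
sqrt(v + q(-142)) = sqrt(2181 + 2*(-142)*(-12 - 142)) = sqrt(2181 + 2*(-142)*(-154)) = sqrt(2181 + 43736) = sqrt(45917)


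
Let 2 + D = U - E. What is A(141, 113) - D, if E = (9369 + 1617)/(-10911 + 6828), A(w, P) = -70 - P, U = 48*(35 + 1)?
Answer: -2601811/1361 ≈ -1911.7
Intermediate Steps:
U = 1728 (U = 48*36 = 1728)
E = -3662/1361 (E = 10986/(-4083) = 10986*(-1/4083) = -3662/1361 ≈ -2.6907)
D = 2352748/1361 (D = -2 + (1728 - 1*(-3662/1361)) = -2 + (1728 + 3662/1361) = -2 + 2355470/1361 = 2352748/1361 ≈ 1728.7)
A(141, 113) - D = (-70 - 1*113) - 1*2352748/1361 = (-70 - 113) - 2352748/1361 = -183 - 2352748/1361 = -2601811/1361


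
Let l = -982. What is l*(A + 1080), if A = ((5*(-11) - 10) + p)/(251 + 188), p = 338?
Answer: -465853926/439 ≈ -1.0612e+6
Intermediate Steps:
A = 273/439 (A = ((5*(-11) - 10) + 338)/(251 + 188) = ((-55 - 10) + 338)/439 = (-65 + 338)*(1/439) = 273*(1/439) = 273/439 ≈ 0.62187)
l*(A + 1080) = -982*(273/439 + 1080) = -982*474393/439 = -465853926/439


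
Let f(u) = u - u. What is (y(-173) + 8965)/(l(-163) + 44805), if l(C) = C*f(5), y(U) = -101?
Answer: 8864/44805 ≈ 0.19783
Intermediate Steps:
f(u) = 0
l(C) = 0 (l(C) = C*0 = 0)
(y(-173) + 8965)/(l(-163) + 44805) = (-101 + 8965)/(0 + 44805) = 8864/44805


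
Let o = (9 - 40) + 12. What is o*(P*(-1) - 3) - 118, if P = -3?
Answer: -118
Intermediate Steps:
o = -19 (o = -31 + 12 = -19)
o*(P*(-1) - 3) - 118 = -19*(-3*(-1) - 3) - 118 = -19*(3 - 3) - 118 = -19*0 - 118 = 0 - 118 = -118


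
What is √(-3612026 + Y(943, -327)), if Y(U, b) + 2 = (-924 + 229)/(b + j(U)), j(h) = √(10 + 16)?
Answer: √(-1181132461 + 3612028*√26)/√(327 - √26) ≈ 1900.5*I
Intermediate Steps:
j(h) = √26
Y(U, b) = -2 - 695/(b + √26) (Y(U, b) = -2 + (-924 + 229)/(b + √26) = -2 - 695/(b + √26))
√(-3612026 + Y(943, -327)) = √(-3612026 + (-695 - 2*(-327) - 2*√26)/(-327 + √26)) = √(-3612026 + (-695 + 654 - 2*√26)/(-327 + √26)) = √(-3612026 + (-41 - 2*√26)/(-327 + √26))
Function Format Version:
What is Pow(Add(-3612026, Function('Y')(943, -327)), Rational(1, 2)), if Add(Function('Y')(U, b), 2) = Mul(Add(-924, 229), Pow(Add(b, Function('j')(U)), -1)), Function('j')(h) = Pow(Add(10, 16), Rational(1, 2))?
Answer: Mul(Pow(Add(-1181132461, Mul(3612028, Pow(26, Rational(1, 2)))), Rational(1, 2)), Pow(Add(327, Mul(-1, Pow(26, Rational(1, 2)))), Rational(-1, 2))) ≈ Mul(1900.5, I)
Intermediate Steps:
Function('j')(h) = Pow(26, Rational(1, 2))
Function('Y')(U, b) = Add(-2, Mul(-695, Pow(Add(b, Pow(26, Rational(1, 2))), -1))) (Function('Y')(U, b) = Add(-2, Mul(Add(-924, 229), Pow(Add(b, Pow(26, Rational(1, 2))), -1))) = Add(-2, Mul(-695, Pow(Add(b, Pow(26, Rational(1, 2))), -1))))
Pow(Add(-3612026, Function('Y')(943, -327)), Rational(1, 2)) = Pow(Add(-3612026, Mul(Pow(Add(-327, Pow(26, Rational(1, 2))), -1), Add(-695, Mul(-2, -327), Mul(-2, Pow(26, Rational(1, 2)))))), Rational(1, 2)) = Pow(Add(-3612026, Mul(Pow(Add(-327, Pow(26, Rational(1, 2))), -1), Add(-695, 654, Mul(-2, Pow(26, Rational(1, 2)))))), Rational(1, 2)) = Pow(Add(-3612026, Mul(Pow(Add(-327, Pow(26, Rational(1, 2))), -1), Add(-41, Mul(-2, Pow(26, Rational(1, 2)))))), Rational(1, 2))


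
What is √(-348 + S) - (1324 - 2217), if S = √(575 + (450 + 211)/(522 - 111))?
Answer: 893 + √(-58784508 + 411*√97401246)/411 ≈ 893.0 + 18.0*I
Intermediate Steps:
S = √97401246/411 (S = √(575 + 661/411) = √(236986/411) = √97401246/411 ≈ 24.013)
√(-348 + S) - (1324 - 2217) = √(-348 + √97401246/411) - (1324 - 2217) = √(-348 + √97401246/411) - 1*(-893) = √(-348 + √97401246/411) + 893 = 893 + √(-348 + √97401246/411)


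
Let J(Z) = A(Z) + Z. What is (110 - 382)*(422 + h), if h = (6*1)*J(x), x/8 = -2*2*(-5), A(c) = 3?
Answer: -380800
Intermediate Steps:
x = 160 (x = 8*(-2*2*(-5)) = 8*(-4*(-5)) = 8*20 = 160)
J(Z) = 3 + Z
h = 978 (h = (6*1)*(3 + 160) = 6*163 = 978)
(110 - 382)*(422 + h) = (110 - 382)*(422 + 978) = -272*1400 = -380800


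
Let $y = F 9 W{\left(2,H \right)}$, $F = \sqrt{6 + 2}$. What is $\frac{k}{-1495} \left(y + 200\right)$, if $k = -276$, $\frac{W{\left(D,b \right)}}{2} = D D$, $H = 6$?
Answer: $\frac{480}{13} + \frac{1728 \sqrt{2}}{65} \approx 74.519$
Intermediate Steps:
$W{\left(D,b \right)} = 2 D^{2}$ ($W{\left(D,b \right)} = 2 D D = 2 D^{2}$)
$F = 2 \sqrt{2}$ ($F = \sqrt{8} = 2 \sqrt{2} \approx 2.8284$)
$y = 144 \sqrt{2}$ ($y = 2 \sqrt{2} \cdot 9 \cdot 2 \cdot 2^{2} = 18 \sqrt{2} \cdot 2 \cdot 4 = 18 \sqrt{2} \cdot 8 = 144 \sqrt{2} \approx 203.65$)
$\frac{k}{-1495} \left(y + 200\right) = - \frac{276}{-1495} \left(144 \sqrt{2} + 200\right) = \left(-276\right) \left(- \frac{1}{1495}\right) \left(200 + 144 \sqrt{2}\right) = \frac{12 \left(200 + 144 \sqrt{2}\right)}{65} = \frac{480}{13} + \frac{1728 \sqrt{2}}{65}$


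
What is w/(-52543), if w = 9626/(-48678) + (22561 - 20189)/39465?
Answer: 44070979/16823193832935 ≈ 2.6197e-6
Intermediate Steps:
w = -44070979/320179545 (w = 9626*(-1/48678) + 2372*(1/39465) = -4813/24339 + 2372/39465 = -44070979/320179545 ≈ -0.13764)
w/(-52543) = -44070979/320179545/(-52543) = -44070979/320179545*(-1/52543) = 44070979/16823193832935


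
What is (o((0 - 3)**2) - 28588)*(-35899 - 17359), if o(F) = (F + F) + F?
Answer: 1521101738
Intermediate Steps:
o(F) = 3*F (o(F) = 2*F + F = 3*F)
(o((0 - 3)**2) - 28588)*(-35899 - 17359) = (3*(0 - 3)**2 - 28588)*(-35899 - 17359) = (3*(-3)**2 - 28588)*(-53258) = (3*9 - 28588)*(-53258) = (27 - 28588)*(-53258) = -28561*(-53258) = 1521101738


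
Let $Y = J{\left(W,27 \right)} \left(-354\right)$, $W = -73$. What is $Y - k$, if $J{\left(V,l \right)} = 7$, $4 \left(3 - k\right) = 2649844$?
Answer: $659980$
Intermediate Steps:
$k = -662458$ ($k = 3 - 662461 = -662458$)
$Y = -2478$ ($Y = 7 \left(-354\right) = -2478$)
$Y - k = -2478 - -662458 = -2478 + 662458 = 659980$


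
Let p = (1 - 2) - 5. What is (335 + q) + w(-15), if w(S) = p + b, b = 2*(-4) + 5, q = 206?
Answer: 532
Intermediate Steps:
b = -3 (b = -8 + 5 = -3)
p = -6 (p = -1 - 5 = -6)
w(S) = -9 (w(S) = -6 - 3 = -9)
(335 + q) + w(-15) = (335 + 206) - 9 = 541 - 9 = 532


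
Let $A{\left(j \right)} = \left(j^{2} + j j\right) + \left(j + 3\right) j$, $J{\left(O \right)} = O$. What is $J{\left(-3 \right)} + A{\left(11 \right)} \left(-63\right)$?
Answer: $-24951$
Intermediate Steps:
$A{\left(j \right)} = 2 j^{2} + j \left(3 + j\right)$ ($A{\left(j \right)} = \left(j^{2} + j^{2}\right) + \left(3 + j\right) j = 2 j^{2} + j \left(3 + j\right)$)
$J{\left(-3 \right)} + A{\left(11 \right)} \left(-63\right) = -3 + 3 \cdot 11 \left(1 + 11\right) \left(-63\right) = -3 + 3 \cdot 11 \cdot 12 \left(-63\right) = -3 + 396 \left(-63\right) = -3 - 24948 = -24951$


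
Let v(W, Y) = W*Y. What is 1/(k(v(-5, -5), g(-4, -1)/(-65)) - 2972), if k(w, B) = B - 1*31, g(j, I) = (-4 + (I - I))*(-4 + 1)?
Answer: -65/195207 ≈ -0.00033298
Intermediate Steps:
g(j, I) = 12 (g(j, I) = (-4 + 0)*(-3) = -4*(-3) = 12)
k(w, B) = -31 + B (k(w, B) = B - 31 = -31 + B)
1/(k(v(-5, -5), g(-4, -1)/(-65)) - 2972) = 1/((-31 + 12/(-65)) - 2972) = 1/((-31 + 12*(-1/65)) - 2972) = 1/((-31 - 12/65) - 2972) = 1/(-2027/65 - 2972) = 1/(-195207/65) = -65/195207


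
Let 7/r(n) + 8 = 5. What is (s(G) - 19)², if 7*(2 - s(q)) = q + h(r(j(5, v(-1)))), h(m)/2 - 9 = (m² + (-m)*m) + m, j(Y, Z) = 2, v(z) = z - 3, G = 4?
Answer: 167281/441 ≈ 379.32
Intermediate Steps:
v(z) = -3 + z
r(n) = -7/3 (r(n) = 7/(-8 + 5) = 7/(-3) = 7*(-⅓) = -7/3)
h(m) = 18 + 2*m (h(m) = 18 + 2*((m² + (-m)*m) + m) = 18 + 2*((m² - m²) + m) = 18 + 2*(0 + m) = 18 + 2*m)
s(q) = 2/21 - q/7 (s(q) = 2 - (q + (18 + 2*(-7/3)))/7 = 2 - (q + (18 - 14/3))/7 = 2 - (q + 40/3)/7 = 2 - (40/3 + q)/7 = 2 + (-40/21 - q/7) = 2/21 - q/7)
(s(G) - 19)² = ((2/21 - ⅐*4) - 19)² = ((2/21 - 4/7) - 19)² = (-10/21 - 19)² = (-409/21)² = 167281/441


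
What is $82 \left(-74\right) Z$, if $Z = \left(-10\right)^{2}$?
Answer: $-606800$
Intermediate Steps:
$Z = 100$
$82 \left(-74\right) Z = 82 \left(-74\right) 100 = \left(-6068\right) 100 = -606800$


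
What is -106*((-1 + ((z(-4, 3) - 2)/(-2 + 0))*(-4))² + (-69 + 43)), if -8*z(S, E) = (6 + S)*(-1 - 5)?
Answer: 2332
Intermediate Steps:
z(S, E) = 9/2 + 3*S/4 (z(S, E) = -(6 + S)*(-1 - 5)/8 = -(6 + S)*(-6)/8 = -(-36 - 6*S)/8 = 9/2 + 3*S/4)
-106*((-1 + ((z(-4, 3) - 2)/(-2 + 0))*(-4))² + (-69 + 43)) = -106*((-1 + (((9/2 + (¾)*(-4)) - 2)/(-2 + 0))*(-4))² + (-69 + 43)) = -106*((-1 + (((9/2 - 3) - 2)/(-2))*(-4))² - 26) = -106*((-1 + ((3/2 - 2)*(-½))*(-4))² - 26) = -106*((-1 - ½*(-½)*(-4))² - 26) = -106*((-1 + (¼)*(-4))² - 26) = -106*((-1 - 1)² - 26) = -106*((-2)² - 26) = -106*(4 - 26) = -106*(-22) = 2332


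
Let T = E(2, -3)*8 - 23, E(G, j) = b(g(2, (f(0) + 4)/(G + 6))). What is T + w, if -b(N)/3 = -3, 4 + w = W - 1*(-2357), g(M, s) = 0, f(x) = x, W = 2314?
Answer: 4716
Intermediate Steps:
w = 4667 (w = -4 + (2314 - 1*(-2357)) = -4 + (2314 + 2357) = -4 + 4671 = 4667)
b(N) = 9 (b(N) = -3*(-3) = 9)
E(G, j) = 9
T = 49 (T = 9*8 - 23 = 72 - 23 = 49)
T + w = 49 + 4667 = 4716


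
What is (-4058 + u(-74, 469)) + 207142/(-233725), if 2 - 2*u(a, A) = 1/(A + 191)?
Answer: -250385426033/61703400 ≈ -4057.9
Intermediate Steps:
u(a, A) = 1 - 1/(2*(191 + A)) (u(a, A) = 1 - 1/(2*(A + 191)) = 1 - 1/(2*(191 + A)))
(-4058 + u(-74, 469)) + 207142/(-233725) = (-4058 + (381/2 + 469)/(191 + 469)) + 207142/(-233725) = (-4058 + (1319/2)/660) + 207142*(-1/233725) = (-4058 + (1/660)*(1319/2)) - 207142/233725 = (-4058 + 1319/1320) - 207142/233725 = -5355241/1320 - 207142/233725 = -250385426033/61703400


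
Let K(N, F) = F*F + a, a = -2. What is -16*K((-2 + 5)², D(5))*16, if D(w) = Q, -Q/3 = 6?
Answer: -82432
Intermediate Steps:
Q = -18 (Q = -3*6 = -18)
D(w) = -18
K(N, F) = -2 + F² (K(N, F) = F*F - 2 = F² - 2 = -2 + F²)
-16*K((-2 + 5)², D(5))*16 = -16*(-2 + (-18)²)*16 = -16*(-2 + 324)*16 = -16*322*16 = -5152*16 = -82432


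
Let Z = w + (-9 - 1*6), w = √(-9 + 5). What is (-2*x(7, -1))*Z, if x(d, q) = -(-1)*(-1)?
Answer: -30 + 4*I ≈ -30.0 + 4.0*I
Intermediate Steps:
w = 2*I (w = √(-4) = 2*I ≈ 2.0*I)
x(d, q) = -1 (x(d, q) = -1*1 = -1)
Z = -15 + 2*I (Z = 2*I + (-9 - 1*6) = 2*I + (-9 - 6) = 2*I - 15 = -15 + 2*I ≈ -15.0 + 2.0*I)
(-2*x(7, -1))*Z = (-2*(-1))*(-15 + 2*I) = 2*(-15 + 2*I) = -30 + 4*I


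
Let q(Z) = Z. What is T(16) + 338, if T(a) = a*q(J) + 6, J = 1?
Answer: 360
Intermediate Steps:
T(a) = 6 + a (T(a) = a*1 + 6 = a + 6 = 6 + a)
T(16) + 338 = (6 + 16) + 338 = 22 + 338 = 360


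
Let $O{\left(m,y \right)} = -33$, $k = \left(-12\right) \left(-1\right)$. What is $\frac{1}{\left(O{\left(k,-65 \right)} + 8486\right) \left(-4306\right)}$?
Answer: $- \frac{1}{36398618} \approx -2.7474 \cdot 10^{-8}$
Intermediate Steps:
$k = 12$
$\frac{1}{\left(O{\left(k,-65 \right)} + 8486\right) \left(-4306\right)} = \frac{1}{\left(-33 + 8486\right) \left(-4306\right)} = \frac{1}{8453} \left(- \frac{1}{4306}\right) = - \frac{1}{36398618}$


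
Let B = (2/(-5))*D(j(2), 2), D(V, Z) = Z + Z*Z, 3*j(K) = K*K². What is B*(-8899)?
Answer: 106788/5 ≈ 21358.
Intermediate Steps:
j(K) = K³/3 (j(K) = (K*K²)/3 = K³/3)
D(V, Z) = Z + Z²
B = -12/5 (B = (2/(-5))*(2*(1 + 2)) = (2*(-⅕))*(2*3) = -⅖*6 = -12/5 ≈ -2.4000)
B*(-8899) = -12/5*(-8899) = 106788/5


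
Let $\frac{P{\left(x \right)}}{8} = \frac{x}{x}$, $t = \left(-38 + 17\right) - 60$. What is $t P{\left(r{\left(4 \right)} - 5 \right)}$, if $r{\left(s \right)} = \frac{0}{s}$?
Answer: $-648$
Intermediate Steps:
$r{\left(s \right)} = 0$
$t = -81$ ($t = -21 - 60 = -81$)
$P{\left(x \right)} = 8$ ($P{\left(x \right)} = 8 \frac{x}{x} = 8 \cdot 1 = 8$)
$t P{\left(r{\left(4 \right)} - 5 \right)} = \left(-81\right) 8 = -648$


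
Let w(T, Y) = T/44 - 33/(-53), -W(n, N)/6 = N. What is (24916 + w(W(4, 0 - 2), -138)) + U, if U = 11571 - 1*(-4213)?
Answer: 23728622/583 ≈ 40701.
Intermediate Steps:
W(n, N) = -6*N
w(T, Y) = 33/53 + T/44 (w(T, Y) = T*(1/44) - 33*(-1/53) = T/44 + 33/53 = 33/53 + T/44)
U = 15784 (U = 11571 + 4213 = 15784)
(24916 + w(W(4, 0 - 2), -138)) + U = (24916 + (33/53 + (-6*(0 - 2))/44)) + 15784 = (24916 + (33/53 + (-6*(-2))/44)) + 15784 = (24916 + (33/53 + (1/44)*12)) + 15784 = (24916 + (33/53 + 3/11)) + 15784 = (24916 + 522/583) + 15784 = 14526550/583 + 15784 = 23728622/583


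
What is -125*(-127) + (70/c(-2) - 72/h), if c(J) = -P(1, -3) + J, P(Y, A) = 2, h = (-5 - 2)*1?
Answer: 222149/14 ≈ 15868.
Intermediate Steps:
h = -7 (h = -7*1 = -7)
c(J) = -2 + J (c(J) = -1*2 + J = -2 + J)
-125*(-127) + (70/c(-2) - 72/h) = -125*(-127) + (70/(-2 - 2) - 72/(-7)) = 15875 + (70/(-4) - 72*(-⅐)) = 15875 + (70*(-¼) + 72/7) = 15875 + (-35/2 + 72/7) = 15875 - 101/14 = 222149/14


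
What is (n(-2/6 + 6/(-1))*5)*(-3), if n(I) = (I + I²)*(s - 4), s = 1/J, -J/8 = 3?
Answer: 18430/9 ≈ 2047.8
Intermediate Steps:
J = -24 (J = -8*3 = -24)
s = -1/24 (s = 1/(-24) = -1/24 ≈ -0.041667)
n(I) = -97*I/24 - 97*I²/24 (n(I) = (I + I²)*(-1/24 - 4) = (I + I²)*(-97/24) = -97*I/24 - 97*I²/24)
(n(-2/6 + 6/(-1))*5)*(-3) = (-97*(-2/6 + 6/(-1))*(1 + (-2/6 + 6/(-1)))/24*5)*(-3) = (-97*(-2*⅙ + 6*(-1))*(1 + (-2*⅙ + 6*(-1)))/24*5)*(-3) = (-97*(-⅓ - 6)*(1 + (-⅓ - 6))/24*5)*(-3) = (-97/24*(-19/3)*(1 - 19/3)*5)*(-3) = (-97/24*(-19/3)*(-16/3)*5)*(-3) = -3686/27*5*(-3) = -18430/27*(-3) = 18430/9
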